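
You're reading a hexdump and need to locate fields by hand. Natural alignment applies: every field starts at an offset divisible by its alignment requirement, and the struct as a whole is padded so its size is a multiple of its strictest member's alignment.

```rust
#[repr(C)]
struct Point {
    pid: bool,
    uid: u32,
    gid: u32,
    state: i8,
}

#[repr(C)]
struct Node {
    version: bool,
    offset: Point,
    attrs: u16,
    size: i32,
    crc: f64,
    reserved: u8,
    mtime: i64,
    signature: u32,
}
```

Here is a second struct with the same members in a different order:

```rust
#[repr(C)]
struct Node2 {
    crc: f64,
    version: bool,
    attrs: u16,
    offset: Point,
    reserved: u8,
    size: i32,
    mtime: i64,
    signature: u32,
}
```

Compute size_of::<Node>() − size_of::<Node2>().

8

Point: @0: pid [1B, align 1] → 1; +3 pad (align 4); @4: uid [4B, align 4] → 8; @8: gid [4B, align 4] → 12; @12: state [1B, align 1] → 13; +3 tail pad (align 4); size 16, align 4
@0: version [1B, align 1] → 1
+3 pad (align 4)
@4: offset [16B, align 4] → 20
@20: attrs [2B, align 2] → 22
+2 pad (align 4)
@24: size [4B, align 4] → 28
+4 pad (align 8)
@32: crc [8B, align 8] → 40
@40: reserved [1B, align 1] → 41
+7 pad (align 8)
@48: mtime [8B, align 8] → 56
@56: signature [4B, align 4] → 60
+4 tail pad (align 8)
size 64, align 8
— Node2 —
@0: crc [8B, align 8] → 8
@8: version [1B, align 1] → 9
+1 pad (align 2)
@10: attrs [2B, align 2] → 12
@12: offset [16B, align 4] → 28
@28: reserved [1B, align 1] → 29
+3 pad (align 4)
@32: size [4B, align 4] → 36
+4 pad (align 8)
@40: mtime [8B, align 8] → 48
@48: signature [4B, align 4] → 52
+4 tail pad (align 8)
size 56, align 8
64 − 56 = 8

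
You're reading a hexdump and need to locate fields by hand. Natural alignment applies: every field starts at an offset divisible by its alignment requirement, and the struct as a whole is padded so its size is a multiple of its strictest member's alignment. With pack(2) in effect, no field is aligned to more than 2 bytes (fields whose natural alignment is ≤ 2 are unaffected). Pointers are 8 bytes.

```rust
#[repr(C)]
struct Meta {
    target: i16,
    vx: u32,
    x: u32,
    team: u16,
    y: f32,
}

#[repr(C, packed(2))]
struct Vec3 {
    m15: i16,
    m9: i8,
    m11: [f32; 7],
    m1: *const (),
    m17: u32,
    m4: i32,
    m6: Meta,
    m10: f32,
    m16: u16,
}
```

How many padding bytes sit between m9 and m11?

Meta: 0..2  target  (2B, 2-aligned); 2..4  -- padding (2B); 4..8  vx  (4B, 4-aligned); 8..12  x  (4B, 4-aligned); 12..14  team  (2B, 2-aligned); 14..16  -- padding (2B); 16..20  y  (4B, 4-aligned); sizeof = 20, alignof = 4
0..2  m15  (2B, 2-aligned)
2..3  m9  (1B, 1-aligned)
3..4  -- padding (1B)
4..32  m11  (28B, 2-aligned)

1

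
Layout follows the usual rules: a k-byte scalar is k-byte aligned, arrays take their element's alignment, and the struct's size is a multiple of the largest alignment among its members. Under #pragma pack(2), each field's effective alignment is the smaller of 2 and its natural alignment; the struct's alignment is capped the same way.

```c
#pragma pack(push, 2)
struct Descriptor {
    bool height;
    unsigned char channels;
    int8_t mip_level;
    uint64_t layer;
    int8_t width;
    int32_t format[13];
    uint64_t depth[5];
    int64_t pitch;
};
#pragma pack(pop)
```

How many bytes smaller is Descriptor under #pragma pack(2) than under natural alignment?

6

natural layout:
  0..1  height  (1B, 1-aligned)
  1..2  channels  (1B, 1-aligned)
  2..3  mip_level  (1B, 1-aligned)
  3..8  -- padding (5B)
  8..16  layer  (8B, 8-aligned)
  16..17  width  (1B, 1-aligned)
  17..20  -- padding (3B)
  20..72  format  (52B, 4-aligned)
  72..112  depth  (40B, 8-aligned)
  112..120  pitch  (8B, 8-aligned)
  sizeof = 120, alignof = 8
packed(2) layout:
  0..1  height  (1B, 1-aligned)
  1..2  channels  (1B, 1-aligned)
  2..3  mip_level  (1B, 1-aligned)
  3..4  -- padding (1B)
  4..12  layer  (8B, 2-aligned)
  12..13  width  (1B, 1-aligned)
  13..14  -- padding (1B)
  14..66  format  (52B, 2-aligned)
  66..106  depth  (40B, 2-aligned)
  106..114  pitch  (8B, 2-aligned)
  sizeof = 114, alignof = 2
120 − 114 = 6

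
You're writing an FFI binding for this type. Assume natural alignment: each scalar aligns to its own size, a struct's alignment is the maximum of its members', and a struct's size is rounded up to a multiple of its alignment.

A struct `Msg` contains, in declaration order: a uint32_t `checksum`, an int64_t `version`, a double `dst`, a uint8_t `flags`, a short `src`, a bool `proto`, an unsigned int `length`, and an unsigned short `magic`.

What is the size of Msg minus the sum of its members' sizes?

10

0..4  checksum  (4B, 4-aligned)
4..8  -- padding (4B)
8..16  version  (8B, 8-aligned)
16..24  dst  (8B, 8-aligned)
24..25  flags  (1B, 1-aligned)
25..26  -- padding (1B)
26..28  src  (2B, 2-aligned)
28..29  proto  (1B, 1-aligned)
29..32  -- padding (3B)
32..36  length  (4B, 4-aligned)
36..38  magic  (2B, 2-aligned)
38..40  -- tail padding (2B)
sizeof = 40, alignof = 8
data bytes 30, size 40 → padding 10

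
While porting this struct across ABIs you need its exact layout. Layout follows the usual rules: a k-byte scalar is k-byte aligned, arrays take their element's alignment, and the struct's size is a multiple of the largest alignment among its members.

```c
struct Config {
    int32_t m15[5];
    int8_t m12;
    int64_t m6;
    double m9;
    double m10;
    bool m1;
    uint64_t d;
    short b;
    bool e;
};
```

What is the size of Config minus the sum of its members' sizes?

m15 at 0 (size 20, align 4) → ends 20
m12 at 20 (size 1, align 1) → ends 21
pad 3 to align 8 for m6
m6 at 24 (size 8, align 8) → ends 32
m9 at 32 (size 8, align 8) → ends 40
m10 at 40 (size 8, align 8) → ends 48
m1 at 48 (size 1, align 1) → ends 49
pad 7 to align 8 for d
d at 56 (size 8, align 8) → ends 64
b at 64 (size 2, align 2) → ends 66
e at 66 (size 1, align 1) → ends 67
tail pad 5 to reach multiple of 8
total 72 bytes, alignment 8
data bytes 57, size 72 → padding 15

15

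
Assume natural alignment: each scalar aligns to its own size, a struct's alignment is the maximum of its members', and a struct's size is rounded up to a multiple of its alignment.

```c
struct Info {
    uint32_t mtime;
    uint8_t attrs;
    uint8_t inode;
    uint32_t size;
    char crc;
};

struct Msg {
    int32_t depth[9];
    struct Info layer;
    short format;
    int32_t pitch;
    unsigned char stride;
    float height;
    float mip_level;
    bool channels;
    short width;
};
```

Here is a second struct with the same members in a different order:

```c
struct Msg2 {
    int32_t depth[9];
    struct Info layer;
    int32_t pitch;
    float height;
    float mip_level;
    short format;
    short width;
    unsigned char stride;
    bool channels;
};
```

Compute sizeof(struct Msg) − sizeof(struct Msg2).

4

Info: @0: mtime [4B, align 4] → 4; @4: attrs [1B, align 1] → 5; @5: inode [1B, align 1] → 6; +2 pad (align 4); @8: size [4B, align 4] → 12; @12: crc [1B, align 1] → 13; +3 tail pad (align 4); size 16, align 4
@0: depth [36B, align 4] → 36
@36: layer [16B, align 4] → 52
@52: format [2B, align 2] → 54
+2 pad (align 4)
@56: pitch [4B, align 4] → 60
@60: stride [1B, align 1] → 61
+3 pad (align 4)
@64: height [4B, align 4] → 68
@68: mip_level [4B, align 4] → 72
@72: channels [1B, align 1] → 73
+1 pad (align 2)
@74: width [2B, align 2] → 76
size 76, align 4
— Msg2 —
@0: depth [36B, align 4] → 36
@36: layer [16B, align 4] → 52
@52: pitch [4B, align 4] → 56
@56: height [4B, align 4] → 60
@60: mip_level [4B, align 4] → 64
@64: format [2B, align 2] → 66
@66: width [2B, align 2] → 68
@68: stride [1B, align 1] → 69
@69: channels [1B, align 1] → 70
+2 tail pad (align 4)
size 72, align 4
76 − 72 = 4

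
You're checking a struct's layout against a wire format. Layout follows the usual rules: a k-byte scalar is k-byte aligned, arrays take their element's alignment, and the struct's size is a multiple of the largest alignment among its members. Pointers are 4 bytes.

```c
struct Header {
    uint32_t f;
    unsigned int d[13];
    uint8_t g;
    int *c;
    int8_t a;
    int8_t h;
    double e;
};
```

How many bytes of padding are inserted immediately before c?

0..4  f  (4B, 4-aligned)
4..56  d  (52B, 4-aligned)
56..57  g  (1B, 1-aligned)
57..60  -- padding (3B)
60..64  c  (4B, 4-aligned)

3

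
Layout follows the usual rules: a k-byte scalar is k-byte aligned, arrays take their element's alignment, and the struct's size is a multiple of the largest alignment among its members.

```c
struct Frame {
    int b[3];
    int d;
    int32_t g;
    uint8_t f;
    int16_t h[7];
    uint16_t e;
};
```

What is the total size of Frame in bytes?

40

@0: b [12B, align 4] → 12
@12: d [4B, align 4] → 16
@16: g [4B, align 4] → 20
@20: f [1B, align 1] → 21
+1 pad (align 2)
@22: h [14B, align 2] → 36
@36: e [2B, align 2] → 38
+2 tail pad (align 4)
size 40, align 4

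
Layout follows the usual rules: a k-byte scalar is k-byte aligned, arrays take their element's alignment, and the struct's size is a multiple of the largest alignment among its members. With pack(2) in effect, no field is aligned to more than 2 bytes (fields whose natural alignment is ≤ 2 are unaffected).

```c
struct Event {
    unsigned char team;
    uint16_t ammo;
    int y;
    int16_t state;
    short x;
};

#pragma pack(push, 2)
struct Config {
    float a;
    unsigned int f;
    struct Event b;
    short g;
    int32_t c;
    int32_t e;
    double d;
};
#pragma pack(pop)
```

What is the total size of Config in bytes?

Event: 0..1  team  (1B, 1-aligned); 1..2  -- padding (1B); 2..4  ammo  (2B, 2-aligned); 4..8  y  (4B, 4-aligned); 8..10  state  (2B, 2-aligned); 10..12  x  (2B, 2-aligned); sizeof = 12, alignof = 4
0..4  a  (4B, 2-aligned)
4..8  f  (4B, 2-aligned)
8..20  b  (12B, 2-aligned)
20..22  g  (2B, 2-aligned)
22..26  c  (4B, 2-aligned)
26..30  e  (4B, 2-aligned)
30..38  d  (8B, 2-aligned)
sizeof = 38, alignof = 2

38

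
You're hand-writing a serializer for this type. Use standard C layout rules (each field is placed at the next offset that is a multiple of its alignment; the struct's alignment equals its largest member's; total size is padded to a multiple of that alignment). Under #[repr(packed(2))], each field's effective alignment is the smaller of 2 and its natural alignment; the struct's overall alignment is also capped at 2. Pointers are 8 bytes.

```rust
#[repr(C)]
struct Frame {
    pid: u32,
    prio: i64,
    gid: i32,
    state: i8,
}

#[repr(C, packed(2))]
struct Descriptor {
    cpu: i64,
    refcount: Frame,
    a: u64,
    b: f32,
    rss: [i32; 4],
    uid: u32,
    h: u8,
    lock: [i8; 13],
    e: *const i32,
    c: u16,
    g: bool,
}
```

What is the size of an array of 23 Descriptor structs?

Frame: 0..4  pid  (4B, 4-aligned); 4..8  -- padding (4B); 8..16  prio  (8B, 8-aligned); 16..20  gid  (4B, 4-aligned); 20..21  state  (1B, 1-aligned); 21..24  -- tail padding (3B); sizeof = 24, alignof = 8
0..8  cpu  (8B, 2-aligned)
8..32  refcount  (24B, 2-aligned)
32..40  a  (8B, 2-aligned)
40..44  b  (4B, 2-aligned)
44..60  rss  (16B, 2-aligned)
60..64  uid  (4B, 2-aligned)
64..65  h  (1B, 1-aligned)
65..78  lock  (13B, 1-aligned)
78..86  e  (8B, 2-aligned)
86..88  c  (2B, 2-aligned)
88..89  g  (1B, 1-aligned)
89..90  -- tail padding (1B)
sizeof = 90, alignof = 2
array of 23: 23 × 90 = 2070

2070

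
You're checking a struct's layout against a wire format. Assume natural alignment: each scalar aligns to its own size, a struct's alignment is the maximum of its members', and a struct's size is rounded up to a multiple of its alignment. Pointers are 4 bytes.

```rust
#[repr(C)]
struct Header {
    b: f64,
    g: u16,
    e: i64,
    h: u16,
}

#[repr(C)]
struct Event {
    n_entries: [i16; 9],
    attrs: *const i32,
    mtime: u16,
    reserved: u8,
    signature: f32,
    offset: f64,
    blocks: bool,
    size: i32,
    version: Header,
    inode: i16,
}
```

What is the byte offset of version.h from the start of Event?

Header: b at 0 (size 8, align 8) → ends 8; g at 8 (size 2, align 2) → ends 10; pad 6 to align 8 for e; e at 16 (size 8, align 8) → ends 24; h at 24 (size 2, align 2) → ends 26; tail pad 6 to reach multiple of 8; total 32 bytes, alignment 8
n_entries at 0 (size 18, align 2) → ends 18
pad 2 to align 4 for attrs
attrs at 20 (size 4, align 4) → ends 24
mtime at 24 (size 2, align 2) → ends 26
reserved at 26 (size 1, align 1) → ends 27
pad 1 to align 4 for signature
signature at 28 (size 4, align 4) → ends 32
offset at 32 (size 8, align 8) → ends 40
blocks at 40 (size 1, align 1) → ends 41
pad 3 to align 4 for size
size at 44 (size 4, align 4) → ends 48
version at 48 (size 32, align 8) → ends 80
within Header: h at 24
48 + 24 = 72

72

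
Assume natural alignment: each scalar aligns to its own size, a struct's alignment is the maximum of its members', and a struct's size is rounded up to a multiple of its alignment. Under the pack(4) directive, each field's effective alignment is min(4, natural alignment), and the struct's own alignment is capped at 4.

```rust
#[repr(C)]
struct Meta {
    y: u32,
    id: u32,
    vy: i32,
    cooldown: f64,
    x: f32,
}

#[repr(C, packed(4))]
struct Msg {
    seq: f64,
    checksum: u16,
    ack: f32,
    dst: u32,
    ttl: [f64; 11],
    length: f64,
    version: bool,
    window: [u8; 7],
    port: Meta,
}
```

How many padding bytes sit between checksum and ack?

2

Meta: @0: y [4B, align 4] → 4; @4: id [4B, align 4] → 8; @8: vy [4B, align 4] → 12; +4 pad (align 8); @16: cooldown [8B, align 8] → 24; @24: x [4B, align 4] → 28; +4 tail pad (align 8); size 32, align 8
@0: seq [8B, align 4] → 8
@8: checksum [2B, align 2] → 10
+2 pad (align 4)
@12: ack [4B, align 4] → 16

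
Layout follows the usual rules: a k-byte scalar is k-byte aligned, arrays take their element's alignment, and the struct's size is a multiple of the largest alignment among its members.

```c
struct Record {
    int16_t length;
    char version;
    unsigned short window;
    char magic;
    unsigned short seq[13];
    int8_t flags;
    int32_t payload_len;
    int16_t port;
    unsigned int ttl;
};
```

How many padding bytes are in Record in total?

5

0..2  length  (2B, 2-aligned)
2..3  version  (1B, 1-aligned)
3..4  -- padding (1B)
4..6  window  (2B, 2-aligned)
6..7  magic  (1B, 1-aligned)
7..8  -- padding (1B)
8..34  seq  (26B, 2-aligned)
34..35  flags  (1B, 1-aligned)
35..36  -- padding (1B)
36..40  payload_len  (4B, 4-aligned)
40..42  port  (2B, 2-aligned)
42..44  -- padding (2B)
44..48  ttl  (4B, 4-aligned)
sizeof = 48, alignof = 4
data bytes 43, size 48 → padding 5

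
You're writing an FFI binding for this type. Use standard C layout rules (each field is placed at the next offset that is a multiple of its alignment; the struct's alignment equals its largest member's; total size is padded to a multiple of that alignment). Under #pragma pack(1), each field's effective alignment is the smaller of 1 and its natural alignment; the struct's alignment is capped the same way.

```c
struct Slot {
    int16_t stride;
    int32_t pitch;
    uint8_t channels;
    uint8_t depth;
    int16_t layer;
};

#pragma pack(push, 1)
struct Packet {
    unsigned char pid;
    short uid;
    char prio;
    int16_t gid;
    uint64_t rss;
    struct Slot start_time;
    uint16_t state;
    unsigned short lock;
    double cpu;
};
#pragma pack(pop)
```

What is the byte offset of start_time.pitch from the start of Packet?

Slot: @0: stride [2B, align 2] → 2; +2 pad (align 4); @4: pitch [4B, align 4] → 8; @8: channels [1B, align 1] → 9; @9: depth [1B, align 1] → 10; @10: layer [2B, align 2] → 12; size 12, align 4
@0: pid [1B, align 1] → 1
@1: uid [2B, align 1] → 3
@3: prio [1B, align 1] → 4
@4: gid [2B, align 1] → 6
@6: rss [8B, align 1] → 14
@14: start_time [12B, align 1] → 26
within Slot: pitch at 4
14 + 4 = 18

18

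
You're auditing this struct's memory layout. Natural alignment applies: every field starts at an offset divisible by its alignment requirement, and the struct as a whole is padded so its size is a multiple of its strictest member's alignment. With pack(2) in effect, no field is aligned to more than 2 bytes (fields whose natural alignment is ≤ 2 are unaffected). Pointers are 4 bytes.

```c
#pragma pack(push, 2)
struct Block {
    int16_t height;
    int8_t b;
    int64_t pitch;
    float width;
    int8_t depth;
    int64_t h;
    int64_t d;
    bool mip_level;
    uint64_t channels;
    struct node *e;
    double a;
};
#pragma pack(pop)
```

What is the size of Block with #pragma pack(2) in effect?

56

0..2  height  (2B, 2-aligned)
2..3  b  (1B, 1-aligned)
3..4  -- padding (1B)
4..12  pitch  (8B, 2-aligned)
12..16  width  (4B, 2-aligned)
16..17  depth  (1B, 1-aligned)
17..18  -- padding (1B)
18..26  h  (8B, 2-aligned)
26..34  d  (8B, 2-aligned)
34..35  mip_level  (1B, 1-aligned)
35..36  -- padding (1B)
36..44  channels  (8B, 2-aligned)
44..48  e  (4B, 2-aligned)
48..56  a  (8B, 2-aligned)
sizeof = 56, alignof = 2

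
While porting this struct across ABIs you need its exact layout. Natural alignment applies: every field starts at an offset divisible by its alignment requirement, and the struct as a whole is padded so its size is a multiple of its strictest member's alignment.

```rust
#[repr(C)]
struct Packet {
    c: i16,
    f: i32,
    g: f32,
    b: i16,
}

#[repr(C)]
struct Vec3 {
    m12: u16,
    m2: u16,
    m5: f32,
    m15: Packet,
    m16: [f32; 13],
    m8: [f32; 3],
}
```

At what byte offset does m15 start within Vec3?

Packet: 0..2  c  (2B, 2-aligned); 2..4  -- padding (2B); 4..8  f  (4B, 4-aligned); 8..12  g  (4B, 4-aligned); 12..14  b  (2B, 2-aligned); 14..16  -- tail padding (2B); sizeof = 16, alignof = 4
0..2  m12  (2B, 2-aligned)
2..4  m2  (2B, 2-aligned)
4..8  m5  (4B, 4-aligned)
8..24  m15  (16B, 4-aligned)

8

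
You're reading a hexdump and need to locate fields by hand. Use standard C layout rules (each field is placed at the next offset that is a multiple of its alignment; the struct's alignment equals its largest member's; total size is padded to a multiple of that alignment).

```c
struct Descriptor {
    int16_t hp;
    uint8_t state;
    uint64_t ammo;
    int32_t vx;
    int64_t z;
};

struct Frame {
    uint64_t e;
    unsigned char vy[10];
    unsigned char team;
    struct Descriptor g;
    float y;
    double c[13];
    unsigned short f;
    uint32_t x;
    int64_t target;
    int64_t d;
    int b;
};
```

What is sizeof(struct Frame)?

200 bytes

Descriptor: 0..2  hp  (2B, 2-aligned); 2..3  state  (1B, 1-aligned); 3..8  -- padding (5B); 8..16  ammo  (8B, 8-aligned); 16..20  vx  (4B, 4-aligned); 20..24  -- padding (4B); 24..32  z  (8B, 8-aligned); sizeof = 32, alignof = 8
0..8  e  (8B, 8-aligned)
8..18  vy  (10B, 1-aligned)
18..19  team  (1B, 1-aligned)
19..24  -- padding (5B)
24..56  g  (32B, 8-aligned)
56..60  y  (4B, 4-aligned)
60..64  -- padding (4B)
64..168  c  (104B, 8-aligned)
168..170  f  (2B, 2-aligned)
170..172  -- padding (2B)
172..176  x  (4B, 4-aligned)
176..184  target  (8B, 8-aligned)
184..192  d  (8B, 8-aligned)
192..196  b  (4B, 4-aligned)
196..200  -- tail padding (4B)
sizeof = 200, alignof = 8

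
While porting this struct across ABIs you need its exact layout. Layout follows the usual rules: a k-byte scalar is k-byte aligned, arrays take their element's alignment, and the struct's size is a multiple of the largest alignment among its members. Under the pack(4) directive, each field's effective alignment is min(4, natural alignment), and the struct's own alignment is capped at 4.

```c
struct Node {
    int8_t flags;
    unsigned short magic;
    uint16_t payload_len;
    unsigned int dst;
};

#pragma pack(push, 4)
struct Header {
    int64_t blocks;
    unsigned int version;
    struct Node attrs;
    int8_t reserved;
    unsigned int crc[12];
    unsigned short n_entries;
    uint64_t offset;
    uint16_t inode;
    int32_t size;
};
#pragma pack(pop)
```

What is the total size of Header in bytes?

Node: flags at 0 (size 1, align 1) → ends 1; pad 1 to align 2 for magic; magic at 2 (size 2, align 2) → ends 4; payload_len at 4 (size 2, align 2) → ends 6; pad 2 to align 4 for dst; dst at 8 (size 4, align 4) → ends 12; total 12 bytes, alignment 4
blocks at 0 (size 8, align 4) → ends 8
version at 8 (size 4, align 4) → ends 12
attrs at 12 (size 12, align 4) → ends 24
reserved at 24 (size 1, align 1) → ends 25
pad 3 to align 4 for crc
crc at 28 (size 48, align 4) → ends 76
n_entries at 76 (size 2, align 2) → ends 78
pad 2 to align 4 for offset
offset at 80 (size 8, align 4) → ends 88
inode at 88 (size 2, align 2) → ends 90
pad 2 to align 4 for size
size at 92 (size 4, align 4) → ends 96
total 96 bytes, alignment 4

96 bytes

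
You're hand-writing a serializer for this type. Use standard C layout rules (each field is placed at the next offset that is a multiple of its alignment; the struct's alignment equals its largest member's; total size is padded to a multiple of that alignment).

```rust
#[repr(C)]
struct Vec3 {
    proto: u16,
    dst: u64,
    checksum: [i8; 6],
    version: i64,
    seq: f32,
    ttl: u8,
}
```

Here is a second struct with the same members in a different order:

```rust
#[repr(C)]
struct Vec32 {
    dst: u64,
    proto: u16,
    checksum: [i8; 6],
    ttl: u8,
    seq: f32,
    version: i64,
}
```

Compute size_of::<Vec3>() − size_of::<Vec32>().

8

@0: proto [2B, align 2] → 2
+6 pad (align 8)
@8: dst [8B, align 8] → 16
@16: checksum [6B, align 1] → 22
+2 pad (align 8)
@24: version [8B, align 8] → 32
@32: seq [4B, align 4] → 36
@36: ttl [1B, align 1] → 37
+3 tail pad (align 8)
size 40, align 8
— Vec32 —
@0: dst [8B, align 8] → 8
@8: proto [2B, align 2] → 10
@10: checksum [6B, align 1] → 16
@16: ttl [1B, align 1] → 17
+3 pad (align 4)
@20: seq [4B, align 4] → 24
@24: version [8B, align 8] → 32
size 32, align 8
40 − 32 = 8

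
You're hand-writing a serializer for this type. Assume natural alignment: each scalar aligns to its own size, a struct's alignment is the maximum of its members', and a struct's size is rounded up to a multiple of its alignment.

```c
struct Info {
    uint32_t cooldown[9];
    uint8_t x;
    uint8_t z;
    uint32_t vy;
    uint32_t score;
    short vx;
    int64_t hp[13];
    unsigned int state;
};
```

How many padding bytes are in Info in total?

cooldown at 0 (size 36, align 4) → ends 36
x at 36 (size 1, align 1) → ends 37
z at 37 (size 1, align 1) → ends 38
pad 2 to align 4 for vy
vy at 40 (size 4, align 4) → ends 44
score at 44 (size 4, align 4) → ends 48
vx at 48 (size 2, align 2) → ends 50
pad 6 to align 8 for hp
hp at 56 (size 104, align 8) → ends 160
state at 160 (size 4, align 4) → ends 164
tail pad 4 to reach multiple of 8
total 168 bytes, alignment 8
data bytes 156, size 168 → padding 12

12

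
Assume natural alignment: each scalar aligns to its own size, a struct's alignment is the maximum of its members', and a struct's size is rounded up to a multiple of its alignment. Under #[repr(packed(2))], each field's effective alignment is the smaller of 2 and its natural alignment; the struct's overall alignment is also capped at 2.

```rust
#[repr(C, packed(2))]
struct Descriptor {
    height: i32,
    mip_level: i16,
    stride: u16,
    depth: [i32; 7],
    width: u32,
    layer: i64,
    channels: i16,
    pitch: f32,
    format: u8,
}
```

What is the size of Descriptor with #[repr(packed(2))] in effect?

56

0..4  height  (4B, 2-aligned)
4..6  mip_level  (2B, 2-aligned)
6..8  stride  (2B, 2-aligned)
8..36  depth  (28B, 2-aligned)
36..40  width  (4B, 2-aligned)
40..48  layer  (8B, 2-aligned)
48..50  channels  (2B, 2-aligned)
50..54  pitch  (4B, 2-aligned)
54..55  format  (1B, 1-aligned)
55..56  -- tail padding (1B)
sizeof = 56, alignof = 2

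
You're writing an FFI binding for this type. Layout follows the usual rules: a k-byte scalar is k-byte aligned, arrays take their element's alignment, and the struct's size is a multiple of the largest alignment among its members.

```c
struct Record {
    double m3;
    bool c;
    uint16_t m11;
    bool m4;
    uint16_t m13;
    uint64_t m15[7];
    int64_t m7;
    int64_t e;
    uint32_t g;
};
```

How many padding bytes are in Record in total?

@0: m3 [8B, align 8] → 8
@8: c [1B, align 1] → 9
+1 pad (align 2)
@10: m11 [2B, align 2] → 12
@12: m4 [1B, align 1] → 13
+1 pad (align 2)
@14: m13 [2B, align 2] → 16
@16: m15 [56B, align 8] → 72
@72: m7 [8B, align 8] → 80
@80: e [8B, align 8] → 88
@88: g [4B, align 4] → 92
+4 tail pad (align 8)
size 96, align 8
data bytes 90, size 96 → padding 6

6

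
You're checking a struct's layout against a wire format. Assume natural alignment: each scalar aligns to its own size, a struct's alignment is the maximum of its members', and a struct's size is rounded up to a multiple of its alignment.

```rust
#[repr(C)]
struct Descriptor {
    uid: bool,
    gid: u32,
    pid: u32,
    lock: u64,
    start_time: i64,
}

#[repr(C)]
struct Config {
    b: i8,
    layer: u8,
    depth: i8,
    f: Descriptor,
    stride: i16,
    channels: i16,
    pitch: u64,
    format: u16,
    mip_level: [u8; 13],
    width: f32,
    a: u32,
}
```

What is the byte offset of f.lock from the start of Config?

Descriptor: @0: uid [1B, align 1] → 1; +3 pad (align 4); @4: gid [4B, align 4] → 8; @8: pid [4B, align 4] → 12; +4 pad (align 8); @16: lock [8B, align 8] → 24; @24: start_time [8B, align 8] → 32; size 32, align 8
@0: b [1B, align 1] → 1
@1: layer [1B, align 1] → 2
@2: depth [1B, align 1] → 3
+5 pad (align 8)
@8: f [32B, align 8] → 40
within Descriptor: lock at 16
8 + 16 = 24

24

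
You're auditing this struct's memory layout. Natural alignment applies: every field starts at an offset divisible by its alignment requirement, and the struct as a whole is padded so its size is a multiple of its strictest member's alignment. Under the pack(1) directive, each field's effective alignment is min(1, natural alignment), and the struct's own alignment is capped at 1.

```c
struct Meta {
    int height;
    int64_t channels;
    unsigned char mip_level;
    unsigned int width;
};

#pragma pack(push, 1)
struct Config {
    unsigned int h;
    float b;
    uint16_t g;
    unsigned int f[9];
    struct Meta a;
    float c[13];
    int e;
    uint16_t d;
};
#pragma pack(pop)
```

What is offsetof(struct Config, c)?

Meta: 0..4  height  (4B, 4-aligned); 4..8  -- padding (4B); 8..16  channels  (8B, 8-aligned); 16..17  mip_level  (1B, 1-aligned); 17..20  -- padding (3B); 20..24  width  (4B, 4-aligned); sizeof = 24, alignof = 8
0..4  h  (4B, 1-aligned)
4..8  b  (4B, 1-aligned)
8..10  g  (2B, 1-aligned)
10..46  f  (36B, 1-aligned)
46..70  a  (24B, 1-aligned)
70..122  c  (52B, 1-aligned)

70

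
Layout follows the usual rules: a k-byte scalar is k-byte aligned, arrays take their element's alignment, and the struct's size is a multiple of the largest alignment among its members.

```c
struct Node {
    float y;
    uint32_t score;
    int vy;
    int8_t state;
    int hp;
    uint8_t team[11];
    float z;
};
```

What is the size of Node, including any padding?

36

y at 0 (size 4, align 4) → ends 4
score at 4 (size 4, align 4) → ends 8
vy at 8 (size 4, align 4) → ends 12
state at 12 (size 1, align 1) → ends 13
pad 3 to align 4 for hp
hp at 16 (size 4, align 4) → ends 20
team at 20 (size 11, align 1) → ends 31
pad 1 to align 4 for z
z at 32 (size 4, align 4) → ends 36
total 36 bytes, alignment 4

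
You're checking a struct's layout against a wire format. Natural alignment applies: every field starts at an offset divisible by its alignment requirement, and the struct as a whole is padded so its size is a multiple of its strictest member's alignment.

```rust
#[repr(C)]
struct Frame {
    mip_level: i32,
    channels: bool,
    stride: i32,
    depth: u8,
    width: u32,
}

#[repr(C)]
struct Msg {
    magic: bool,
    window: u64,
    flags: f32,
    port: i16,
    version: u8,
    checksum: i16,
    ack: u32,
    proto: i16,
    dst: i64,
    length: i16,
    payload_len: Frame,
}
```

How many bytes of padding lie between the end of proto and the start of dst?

Frame: @0: mip_level [4B, align 4] → 4; @4: channels [1B, align 1] → 5; +3 pad (align 4); @8: stride [4B, align 4] → 12; @12: depth [1B, align 1] → 13; +3 pad (align 4); @16: width [4B, align 4] → 20; size 20, align 4
@0: magic [1B, align 1] → 1
+7 pad (align 8)
@8: window [8B, align 8] → 16
@16: flags [4B, align 4] → 20
@20: port [2B, align 2] → 22
@22: version [1B, align 1] → 23
+1 pad (align 2)
@24: checksum [2B, align 2] → 26
+2 pad (align 4)
@28: ack [4B, align 4] → 32
@32: proto [2B, align 2] → 34
+6 pad (align 8)
@40: dst [8B, align 8] → 48

6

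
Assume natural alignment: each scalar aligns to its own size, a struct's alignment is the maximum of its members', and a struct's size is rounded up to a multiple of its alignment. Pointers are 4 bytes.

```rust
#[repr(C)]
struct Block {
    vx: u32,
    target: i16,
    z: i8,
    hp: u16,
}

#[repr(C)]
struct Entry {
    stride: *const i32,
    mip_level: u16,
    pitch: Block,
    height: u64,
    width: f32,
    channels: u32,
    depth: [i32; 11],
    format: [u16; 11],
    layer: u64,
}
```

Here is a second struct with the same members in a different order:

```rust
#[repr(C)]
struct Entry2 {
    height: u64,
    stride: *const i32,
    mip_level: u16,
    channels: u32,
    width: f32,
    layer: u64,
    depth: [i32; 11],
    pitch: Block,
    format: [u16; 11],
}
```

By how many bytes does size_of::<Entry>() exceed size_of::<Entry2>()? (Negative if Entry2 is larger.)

Block: @0: vx [4B, align 4] → 4; @4: target [2B, align 2] → 6; @6: z [1B, align 1] → 7; +1 pad (align 2); @8: hp [2B, align 2] → 10; +2 tail pad (align 4); size 12, align 4
@0: stride [4B, align 4] → 4
@4: mip_level [2B, align 2] → 6
+2 pad (align 4)
@8: pitch [12B, align 4] → 20
+4 pad (align 8)
@24: height [8B, align 8] → 32
@32: width [4B, align 4] → 36
@36: channels [4B, align 4] → 40
@40: depth [44B, align 4] → 84
@84: format [22B, align 2] → 106
+6 pad (align 8)
@112: layer [8B, align 8] → 120
size 120, align 8
— Entry2 —
@0: height [8B, align 8] → 8
@8: stride [4B, align 4] → 12
@12: mip_level [2B, align 2] → 14
+2 pad (align 4)
@16: channels [4B, align 4] → 20
@20: width [4B, align 4] → 24
@24: layer [8B, align 8] → 32
@32: depth [44B, align 4] → 76
@76: pitch [12B, align 4] → 88
@88: format [22B, align 2] → 110
+2 tail pad (align 8)
size 112, align 8
120 − 112 = 8

8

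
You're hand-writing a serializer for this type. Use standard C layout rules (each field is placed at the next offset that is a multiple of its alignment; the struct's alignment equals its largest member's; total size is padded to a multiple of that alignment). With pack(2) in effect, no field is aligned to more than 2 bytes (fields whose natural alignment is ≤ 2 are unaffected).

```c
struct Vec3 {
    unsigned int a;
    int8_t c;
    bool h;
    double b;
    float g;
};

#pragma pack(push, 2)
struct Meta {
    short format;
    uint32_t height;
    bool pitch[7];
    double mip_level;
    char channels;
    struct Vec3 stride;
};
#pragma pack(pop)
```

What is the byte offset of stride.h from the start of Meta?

Vec3: 0..4  a  (4B, 4-aligned); 4..5  c  (1B, 1-aligned); 5..6  h  (1B, 1-aligned); 6..8  -- padding (2B); 8..16  b  (8B, 8-aligned); 16..20  g  (4B, 4-aligned); 20..24  -- tail padding (4B); sizeof = 24, alignof = 8
0..2  format  (2B, 2-aligned)
2..6  height  (4B, 2-aligned)
6..13  pitch  (7B, 1-aligned)
13..14  -- padding (1B)
14..22  mip_level  (8B, 2-aligned)
22..23  channels  (1B, 1-aligned)
23..24  -- padding (1B)
24..48  stride  (24B, 2-aligned)
within Vec3: h at 5
24 + 5 = 29

29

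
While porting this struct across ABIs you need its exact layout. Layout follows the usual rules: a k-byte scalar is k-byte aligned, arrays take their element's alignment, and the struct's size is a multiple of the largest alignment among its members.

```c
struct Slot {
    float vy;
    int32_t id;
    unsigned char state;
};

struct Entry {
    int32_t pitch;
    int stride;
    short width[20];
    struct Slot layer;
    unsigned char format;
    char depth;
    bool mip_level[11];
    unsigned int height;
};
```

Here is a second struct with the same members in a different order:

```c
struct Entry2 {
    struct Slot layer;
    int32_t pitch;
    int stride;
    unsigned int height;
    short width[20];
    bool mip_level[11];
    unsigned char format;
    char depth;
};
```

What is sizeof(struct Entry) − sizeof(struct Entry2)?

Slot: vy at 0 (size 4, align 4) → ends 4; id at 4 (size 4, align 4) → ends 8; state at 8 (size 1, align 1) → ends 9; tail pad 3 to reach multiple of 4; total 12 bytes, alignment 4
pitch at 0 (size 4, align 4) → ends 4
stride at 4 (size 4, align 4) → ends 8
width at 8 (size 40, align 2) → ends 48
layer at 48 (size 12, align 4) → ends 60
format at 60 (size 1, align 1) → ends 61
depth at 61 (size 1, align 1) → ends 62
mip_level at 62 (size 11, align 1) → ends 73
pad 3 to align 4 for height
height at 76 (size 4, align 4) → ends 80
total 80 bytes, alignment 4
— Entry2 —
layer at 0 (size 12, align 4) → ends 12
pitch at 12 (size 4, align 4) → ends 16
stride at 16 (size 4, align 4) → ends 20
height at 20 (size 4, align 4) → ends 24
width at 24 (size 40, align 2) → ends 64
mip_level at 64 (size 11, align 1) → ends 75
format at 75 (size 1, align 1) → ends 76
depth at 76 (size 1, align 1) → ends 77
tail pad 3 to reach multiple of 4
total 80 bytes, alignment 4
80 − 80 = 0

0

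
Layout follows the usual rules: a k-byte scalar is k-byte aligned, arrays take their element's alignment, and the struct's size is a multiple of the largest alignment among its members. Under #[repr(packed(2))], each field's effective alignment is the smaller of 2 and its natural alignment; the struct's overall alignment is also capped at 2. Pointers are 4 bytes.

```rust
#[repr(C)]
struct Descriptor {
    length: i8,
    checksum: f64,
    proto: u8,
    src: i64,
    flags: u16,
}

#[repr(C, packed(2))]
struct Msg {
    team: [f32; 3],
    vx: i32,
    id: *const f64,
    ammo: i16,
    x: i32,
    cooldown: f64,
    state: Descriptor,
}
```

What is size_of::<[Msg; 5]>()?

Descriptor: @0: length [1B, align 1] → 1; +7 pad (align 8); @8: checksum [8B, align 8] → 16; @16: proto [1B, align 1] → 17; +7 pad (align 8); @24: src [8B, align 8] → 32; @32: flags [2B, align 2] → 34; +6 tail pad (align 8); size 40, align 8
@0: team [12B, align 2] → 12
@12: vx [4B, align 2] → 16
@16: id [4B, align 2] → 20
@20: ammo [2B, align 2] → 22
@22: x [4B, align 2] → 26
@26: cooldown [8B, align 2] → 34
@34: state [40B, align 2] → 74
size 74, align 2
array of 5: 5 × 74 = 370

370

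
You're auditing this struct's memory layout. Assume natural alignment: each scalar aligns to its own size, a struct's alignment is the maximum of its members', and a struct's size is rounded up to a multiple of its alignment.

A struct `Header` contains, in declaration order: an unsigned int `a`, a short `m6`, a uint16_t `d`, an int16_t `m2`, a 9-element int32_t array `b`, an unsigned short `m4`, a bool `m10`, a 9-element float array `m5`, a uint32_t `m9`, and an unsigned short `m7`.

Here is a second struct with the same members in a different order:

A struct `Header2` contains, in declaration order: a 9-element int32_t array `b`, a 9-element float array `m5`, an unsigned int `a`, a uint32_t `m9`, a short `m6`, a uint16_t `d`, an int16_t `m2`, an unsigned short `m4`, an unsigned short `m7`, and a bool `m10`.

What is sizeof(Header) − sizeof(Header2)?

4

0..4  a  (4B, 4-aligned)
4..6  m6  (2B, 2-aligned)
6..8  d  (2B, 2-aligned)
8..10  m2  (2B, 2-aligned)
10..12  -- padding (2B)
12..48  b  (36B, 4-aligned)
48..50  m4  (2B, 2-aligned)
50..51  m10  (1B, 1-aligned)
51..52  -- padding (1B)
52..88  m5  (36B, 4-aligned)
88..92  m9  (4B, 4-aligned)
92..94  m7  (2B, 2-aligned)
94..96  -- tail padding (2B)
sizeof = 96, alignof = 4
— Header2 —
0..36  b  (36B, 4-aligned)
36..72  m5  (36B, 4-aligned)
72..76  a  (4B, 4-aligned)
76..80  m9  (4B, 4-aligned)
80..82  m6  (2B, 2-aligned)
82..84  d  (2B, 2-aligned)
84..86  m2  (2B, 2-aligned)
86..88  m4  (2B, 2-aligned)
88..90  m7  (2B, 2-aligned)
90..91  m10  (1B, 1-aligned)
91..92  -- tail padding (1B)
sizeof = 92, alignof = 4
96 − 92 = 4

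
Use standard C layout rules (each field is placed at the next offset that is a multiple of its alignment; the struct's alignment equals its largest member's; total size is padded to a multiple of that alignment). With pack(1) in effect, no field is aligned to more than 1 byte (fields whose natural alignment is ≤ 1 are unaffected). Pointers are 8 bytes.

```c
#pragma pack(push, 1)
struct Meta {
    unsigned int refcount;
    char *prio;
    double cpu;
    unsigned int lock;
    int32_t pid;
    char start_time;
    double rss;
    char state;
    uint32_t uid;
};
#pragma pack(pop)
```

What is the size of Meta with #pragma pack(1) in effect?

refcount at 0 (size 4, align 1) → ends 4
prio at 4 (size 8, align 1) → ends 12
cpu at 12 (size 8, align 1) → ends 20
lock at 20 (size 4, align 1) → ends 24
pid at 24 (size 4, align 1) → ends 28
start_time at 28 (size 1, align 1) → ends 29
rss at 29 (size 8, align 1) → ends 37
state at 37 (size 1, align 1) → ends 38
uid at 38 (size 4, align 1) → ends 42
total 42 bytes, alignment 1

42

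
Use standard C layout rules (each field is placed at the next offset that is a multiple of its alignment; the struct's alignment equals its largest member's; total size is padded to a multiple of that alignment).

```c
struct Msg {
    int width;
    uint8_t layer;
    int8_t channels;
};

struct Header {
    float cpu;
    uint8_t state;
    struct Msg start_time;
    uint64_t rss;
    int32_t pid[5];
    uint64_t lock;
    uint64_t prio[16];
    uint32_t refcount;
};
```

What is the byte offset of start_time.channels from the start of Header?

Msg: @0: width [4B, align 4] → 4; @4: layer [1B, align 1] → 5; @5: channels [1B, align 1] → 6; +2 tail pad (align 4); size 8, align 4
@0: cpu [4B, align 4] → 4
@4: state [1B, align 1] → 5
+3 pad (align 4)
@8: start_time [8B, align 4] → 16
within Msg: channels at 5
8 + 5 = 13

13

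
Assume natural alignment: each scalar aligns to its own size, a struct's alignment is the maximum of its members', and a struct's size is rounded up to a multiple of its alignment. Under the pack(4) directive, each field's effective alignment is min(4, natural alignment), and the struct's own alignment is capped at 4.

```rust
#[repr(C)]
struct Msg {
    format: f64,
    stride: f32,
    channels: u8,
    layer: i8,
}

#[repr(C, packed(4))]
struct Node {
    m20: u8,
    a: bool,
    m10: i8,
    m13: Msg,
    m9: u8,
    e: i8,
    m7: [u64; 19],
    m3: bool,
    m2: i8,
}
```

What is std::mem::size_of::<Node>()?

Msg: @0: format [8B, align 8] → 8; @8: stride [4B, align 4] → 12; @12: channels [1B, align 1] → 13; @13: layer [1B, align 1] → 14; +2 tail pad (align 8); size 16, align 8
@0: m20 [1B, align 1] → 1
@1: a [1B, align 1] → 2
@2: m10 [1B, align 1] → 3
+1 pad (align 4)
@4: m13 [16B, align 4] → 20
@20: m9 [1B, align 1] → 21
@21: e [1B, align 1] → 22
+2 pad (align 4)
@24: m7 [152B, align 4] → 176
@176: m3 [1B, align 1] → 177
@177: m2 [1B, align 1] → 178
+2 tail pad (align 4)
size 180, align 4

180 bytes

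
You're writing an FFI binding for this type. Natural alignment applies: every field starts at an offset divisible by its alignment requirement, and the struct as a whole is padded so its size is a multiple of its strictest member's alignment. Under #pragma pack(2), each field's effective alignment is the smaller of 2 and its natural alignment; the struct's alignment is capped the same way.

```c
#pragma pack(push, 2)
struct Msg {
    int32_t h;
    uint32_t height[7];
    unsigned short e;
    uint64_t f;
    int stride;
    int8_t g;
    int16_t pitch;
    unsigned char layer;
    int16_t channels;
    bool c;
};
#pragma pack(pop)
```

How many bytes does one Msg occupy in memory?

56 bytes

0..4  h  (4B, 2-aligned)
4..32  height  (28B, 2-aligned)
32..34  e  (2B, 2-aligned)
34..42  f  (8B, 2-aligned)
42..46  stride  (4B, 2-aligned)
46..47  g  (1B, 1-aligned)
47..48  -- padding (1B)
48..50  pitch  (2B, 2-aligned)
50..51  layer  (1B, 1-aligned)
51..52  -- padding (1B)
52..54  channels  (2B, 2-aligned)
54..55  c  (1B, 1-aligned)
55..56  -- tail padding (1B)
sizeof = 56, alignof = 2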